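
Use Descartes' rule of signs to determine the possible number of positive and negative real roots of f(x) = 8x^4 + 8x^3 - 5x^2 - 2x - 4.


Descartes' rule of signs:

For positive roots, count sign changes in f(x) = 8x^4 + 8x^3 - 5x^2 - 2x - 4:
Signs of coefficients: +, +, -, -, -
Number of sign changes: 1
Possible positive real roots: 1

For negative roots, examine f(-x) = 8x^4 - 8x^3 - 5x^2 + 2x - 4:
Signs of coefficients: +, -, -, +, -
Number of sign changes: 3
Possible negative real roots: 3, 1

Positive roots: 1; Negative roots: 3 or 1


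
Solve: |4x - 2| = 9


An absolute value equation |expr| = 9 gives two cases:
Case 1: 4x - 2 = 9
  4x = 11, so x = 11/4
Case 2: 4x - 2 = -9
  4x = -7, so x = -7/4

x = -7/4, x = 11/4


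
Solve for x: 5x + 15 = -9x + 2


Starting with: 5x + 15 = -9x + 2
Move all x terms to left: (5 + 9)x = 2 - 15
Simplify: 14x = -13
Divide both sides by 14: x = -13/14

x = -13/14


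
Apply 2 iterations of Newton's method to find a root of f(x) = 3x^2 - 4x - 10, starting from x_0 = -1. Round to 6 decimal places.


Newton's method: x_(n+1) = x_n - f(x_n)/f'(x_n)
f(x) = 3x^2 - 4x - 10
f'(x) = 6x - 4

Iteration 1:
  f(-1.000000) = -3.000000
  f'(-1.000000) = -10.000000
  x_1 = -1.000000 - (-3.000000)/(-10.000000) = -1.300000

Iteration 2:
  f(-1.300000) = 0.270000
  f'(-1.300000) = -11.800000
  x_2 = -1.300000 - (0.270000)/(-11.800000) = -1.277119

x_2 = -1.277119


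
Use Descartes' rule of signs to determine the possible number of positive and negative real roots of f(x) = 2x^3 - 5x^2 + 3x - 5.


Descartes' rule of signs:

For positive roots, count sign changes in f(x) = 2x^3 - 5x^2 + 3x - 5:
Signs of coefficients: +, -, +, -
Number of sign changes: 3
Possible positive real roots: 3, 1

For negative roots, examine f(-x) = -2x^3 - 5x^2 - 3x - 5:
Signs of coefficients: -, -, -, -
Number of sign changes: 0
Possible negative real roots: 0

Positive roots: 3 or 1; Negative roots: 0


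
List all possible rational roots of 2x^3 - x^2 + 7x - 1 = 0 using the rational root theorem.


Rational root theorem: possible roots are ±p/q where:
  p divides the constant term (-1): p ∈ {1}
  q divides the leading coefficient (2): q ∈ {1, 2}

All possible rational roots: -1, -1/2, 1/2, 1

-1, -1/2, 1/2, 1


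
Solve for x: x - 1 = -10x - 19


Starting with: x - 1 = -10x - 19
Move all x terms to left: (1 + 10)x = -19 + 1
Simplify: 11x = -18
Divide both sides by 11: x = -18/11

x = -18/11


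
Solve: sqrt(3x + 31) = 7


Square both sides: 3x + 31 = 7^2 = 49
3x = 49 - 31 = 18
x = 6
Check: sqrt(3*6 + 31) = sqrt(49) = 7 ✓

x = 6


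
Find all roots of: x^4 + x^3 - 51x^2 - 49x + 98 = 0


Let p(x) = x^4 + x^3 - 51x^2 - 49x + 98. By the rational root theorem (leading coefficient 1), any rational root is an integer divisor of 98: try ±1, ±2, ... in turn.
Test x = 1: value = 0 ✓, so (x - 1) is a factor.
Synthetic division by (x - 1): bring down 1; 1(1) + 1 = 2; 2(1) - 51 = -49; (-49)(1) - 49 = -98; (-98)(1) + 98 = 0 → quotient x^3 + 2x^2 - 49x - 98, remainder 0.
Continue with the quotient x^3 + 2x^2 - 49x - 98 (candidates must divide 98; re-test x = 1 first in case it repeats).
Test x = 1: value = -144 ≠ 0.
Test x = -1: value = -48 ≠ 0.
Test x = 2: value = -180 ≠ 0.
Test x = -2: value = 0 ✓, so (x + 2) is a factor.
Synthetic division by (x + 2): bring down 1; 1(-2) + 2 = 0; 0(-2) - 49 = -49; (-49)(-2) - 98 = 0 → quotient x^2 - 49, remainder 0.
Solve the quadratic x^2 - 49 = 0: discriminant = 0^2 - 4(1)(-49) = 0 + 196 = 196.
sqrt(196) = 14, so x = (0 ± 14)/2: x = 7 or x = -7.
Collecting all roots found:

x = -7, x = -2, x = 1, x = 7


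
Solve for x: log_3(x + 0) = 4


Convert to exponential form: x + 0 = 3^4 = 81
x = 81 - 0 = 81
Check: log_3(81 + 0) = log_3(81) = log_3(81) = 4 ✓

x = 81


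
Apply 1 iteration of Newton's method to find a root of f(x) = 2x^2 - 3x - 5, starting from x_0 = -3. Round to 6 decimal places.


Newton's method: x_(n+1) = x_n - f(x_n)/f'(x_n)
f(x) = 2x^2 - 3x - 5
f'(x) = 4x - 3

Iteration 1:
  f(-3.000000) = 22.000000
  f'(-3.000000) = -15.000000
  x_1 = -3.000000 - (22.000000)/(-15.000000) = -1.533333

x_1 = -1.533333


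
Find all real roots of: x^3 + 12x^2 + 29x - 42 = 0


Let p(x) = x^3 + 12x^2 + 29x - 42. By the rational root theorem (leading coefficient 1), any rational root is an integer divisor of 42: try ±1, ±2, ... in turn.
Test x = 1: value = 0 ✓, so (x - 1) is a factor.
Synthetic division by (x - 1): bring down 1; 1(1) + 12 = 13; 13(1) + 29 = 42; 42(1) - 42 = 0 → quotient x^2 + 13x + 42, remainder 0.
Solve the quadratic x^2 + 13x + 42 = 0: discriminant = 13^2 - 4(1)(42) = 169 - 168 = 1.
sqrt(1) = 1, so x = (-13 ± 1)/2: x = -6 or x = -7.

x = -7, x = -6, x = 1


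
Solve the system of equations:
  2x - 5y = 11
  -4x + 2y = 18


Using Cramer's rule:
Determinant D = (2)(2) - (-4)(-5) = 4 - 20 = -16
Dx = (11)(2) - (18)(-5) = 22 + 90 = 112
Dy = (2)(18) - (-4)(11) = 36 + 44 = 80
x = Dx/D = 112/-16 = -7
y = Dy/D = 80/-16 = -5

x = -7, y = -5


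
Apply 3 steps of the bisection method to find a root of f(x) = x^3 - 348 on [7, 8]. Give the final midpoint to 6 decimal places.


f(x) = x^3 - 348
f(7) = -5 < 0
f(8) = 164 > 0

Step 1: midpoint = (7.000000 + 8.000000)/2 = 7.500000
  f(7.500000) = 73.875000
  f(mid) > 0, so root is in [7.000000, 7.500000]

Step 2: midpoint = (7.000000 + 7.500000)/2 = 7.250000
  f(7.250000) = 33.078125
  f(mid) > 0, so root is in [7.000000, 7.250000]

Step 3: midpoint = (7.000000 + 7.250000)/2 = 7.125000
  f(7.125000) = 13.705078
  f(mid) > 0, so root is in [7.000000, 7.125000]

midpoint = 7.125000


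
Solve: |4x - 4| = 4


An absolute value equation |expr| = 4 gives two cases:
Case 1: 4x - 4 = 4
  4x = 8, so x = 2
Case 2: 4x - 4 = -4
  4x = 0, so x = 0

x = 0, x = 2


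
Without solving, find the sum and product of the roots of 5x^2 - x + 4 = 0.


By Vieta's formulas for ax^2 + bx + c = 0:
  Sum of roots = -b/a
  Product of roots = c/a

Here a = 5, b = -1, c = 4
Sum = -(-1)/5 = 1/5
Product = 4/5 = 4/5

Sum = 1/5, Product = 4/5


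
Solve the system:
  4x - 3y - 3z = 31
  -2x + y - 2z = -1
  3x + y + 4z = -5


Using Cramer's rule. Expand each determinant along the first row.
D  = 4*[1*4 - (-2)*1] - (-3)*[(-2)*4 - (-2)*3] + (-3)*[(-2)*1 - 1*3]
  = 4*(6) - (-3)*(-2) + (-3)*(-5) = 33
Dx = 31*[1*4 - (-2)*1] - (-3)*[(-1)*4 - (-2)*(-5)] + (-3)*[(-1)*1 - 1*(-5)]
  = 31*(6) - (-3)*(-14) + (-3)*(4) = 132
Dy = 4*[(-1)*4 - (-2)*(-5)] - 31*[(-2)*4 - (-2)*3] + (-3)*[(-2)*(-5) - (-1)*3]
  = 4*(-14) - 31*(-2) + (-3)*(13) = -33
Dz = 4*[1*(-5) - (-1)*1] - (-3)*[(-2)*(-5) - (-1)*3] + 31*[(-2)*1 - 1*3]
  = 4*(-4) - (-3)*(13) + 31*(-5) = -132
x = Dx/D = 132/33 = 4, y = Dy/D = -33/33 = -1, z = Dz/D = -132/33 = -4
Check eq1: (4)(4) + (-3)(-1) + (-3)(-4) = 31 = 31 ✓
Check eq2: (-2)(4) + (1)(-1) + (-2)(-4) = -1 = -1 ✓
Check eq3: (3)(4) + (1)(-1) + (4)(-4) = -5 = -5 ✓

x = 4, y = -1, z = -4


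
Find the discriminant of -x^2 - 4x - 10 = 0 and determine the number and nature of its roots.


For ax^2 + bx + c = 0, discriminant D = b^2 - 4ac
Here a = -1, b = -4, c = -10
D = (-4)^2 - 4(-1)(-10) = 16 - 40 = -24

D = -24 < 0
The equation has no real roots (2 complex conjugate roots).

Discriminant = -24, no real roots (2 complex conjugate roots)


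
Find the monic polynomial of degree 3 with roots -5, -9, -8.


A monic polynomial with roots -5, -9, -8 is:
p(x) = (x + 5)(x + 9)(x + 8)
After multiplying by (x + 5): x + 5
After multiplying by (x + 9): x^2 + 14x + 45
After multiplying by (x + 8): x^3 + 22x^2 + 157x + 360

x^3 + 22x^2 + 157x + 360


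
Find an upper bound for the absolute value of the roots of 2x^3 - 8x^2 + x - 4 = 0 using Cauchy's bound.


Cauchy's bound: all roots r satisfy |r| <= 1 + max(|a_i/a_n|) for i = 0,...,n-1
where a_n is the leading coefficient.

Coefficients: [2, -8, 1, -4]
Leading coefficient a_n = 2
Ratios |a_i/a_n|: 4, 1/2, 2
Maximum ratio: 4
Cauchy's bound: |r| <= 1 + 4 = 5

Upper bound = 5


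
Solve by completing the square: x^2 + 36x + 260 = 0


Start: x^2 + 36x + 260 = 0
Move constant: x^2 + 36x = -260
Half of 36 is 18, squared is 324
Add 324 to both sides: x^2 + 36x + 324 = 64
(x + 18)^2 = 64
x + 18 = ±8
x = -18 + 8 = -10 or x = -18 - 8 = -26

x = -26, x = -10


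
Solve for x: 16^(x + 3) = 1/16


Express both sides with the same base.
1/16 = 16^(-1)
Since the bases match, equate exponents: x + 3 = -1
So x = -1 - (3) = -4

x = -4


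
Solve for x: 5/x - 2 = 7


Subtract -2 from both sides: 5/x = 9
Multiply both sides by x: 5 = 9 * x
Divide by 9: x = 5/9

x = 5/9


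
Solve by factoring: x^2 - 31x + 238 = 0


We need two numbers that multiply to 238 and add to -31.
Those numbers are -14 and -17 (since (-14) * (-17) = 238 and (-14) + (-17) = -31).
So x^2 - 31x + 238 = (x - 14)(x - 17) = 0
Setting each factor to zero: x = 14 or x = 17

x = 14, x = 17


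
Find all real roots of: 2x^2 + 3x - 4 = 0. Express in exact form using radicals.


Using the quadratic formula: x = (-b ± sqrt(b^2 - 4ac)) / (2a)
Here a = 2, b = 3, c = -4
Discriminant = b^2 - 4ac = 3^2 - 4(2)(-4) = 9 + 32 = 41
Since discriminant = 41 > 0, there are two real roots.
x = (-3 ± sqrt(41)) / 4
Numerically: x ≈ 0.8508 or x ≈ -2.3508

x = (-3 + sqrt(41)) / 4 or x = (-3 - sqrt(41)) / 4


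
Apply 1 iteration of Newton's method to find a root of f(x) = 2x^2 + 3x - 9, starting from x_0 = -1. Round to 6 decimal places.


Newton's method: x_(n+1) = x_n - f(x_n)/f'(x_n)
f(x) = 2x^2 + 3x - 9
f'(x) = 4x + 3

Iteration 1:
  f(-1.000000) = -10.000000
  f'(-1.000000) = -1.000000
  x_1 = -1.000000 - (-10.000000)/(-1.000000) = -11.000000

x_1 = -11.000000


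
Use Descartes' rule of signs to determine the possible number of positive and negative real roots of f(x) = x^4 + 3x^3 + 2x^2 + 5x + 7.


Descartes' rule of signs:

For positive roots, count sign changes in f(x) = x^4 + 3x^3 + 2x^2 + 5x + 7:
Signs of coefficients: +, +, +, +, +
Number of sign changes: 0
Possible positive real roots: 0

For negative roots, examine f(-x) = x^4 - 3x^3 + 2x^2 - 5x + 7:
Signs of coefficients: +, -, +, -, +
Number of sign changes: 4
Possible negative real roots: 4, 2, 0

Positive roots: 0; Negative roots: 4 or 2 or 0


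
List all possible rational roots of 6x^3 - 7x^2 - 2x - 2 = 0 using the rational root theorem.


Rational root theorem: possible roots are ±p/q where:
  p divides the constant term (-2): p ∈ {1, 2}
  q divides the leading coefficient (6): q ∈ {1, 2, 3, 6}

All possible rational roots: -2, -1, -2/3, -1/2, -1/3, -1/6, 1/6, 1/3, 1/2, 2/3, 1, 2

-2, -1, -2/3, -1/2, -1/3, -1/6, 1/6, 1/3, 1/2, 2/3, 1, 2


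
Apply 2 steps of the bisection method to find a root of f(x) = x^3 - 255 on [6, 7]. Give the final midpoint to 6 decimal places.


f(x) = x^3 - 255
f(6) = -39 < 0
f(7) = 88 > 0

Step 1: midpoint = (6.000000 + 7.000000)/2 = 6.500000
  f(6.500000) = 19.625000
  f(mid) > 0, so root is in [6.000000, 6.500000]

Step 2: midpoint = (6.000000 + 6.500000)/2 = 6.250000
  f(6.250000) = -10.859375
  f(mid) < 0, so root is in [6.250000, 6.500000]

midpoint = 6.250000


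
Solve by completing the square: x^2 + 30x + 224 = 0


Start: x^2 + 30x + 224 = 0
Move constant: x^2 + 30x = -224
Half of 30 is 15, squared is 225
Add 225 to both sides: x^2 + 30x + 225 = 1
(x + 15)^2 = 1
x + 15 = ±1
x = -15 + 1 = -14 or x = -15 - 1 = -16

x = -16, x = -14


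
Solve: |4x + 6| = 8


An absolute value equation |expr| = 8 gives two cases:
Case 1: 4x + 6 = 8
  4x = 2, so x = 1/2
Case 2: 4x + 6 = -8
  4x = -14, so x = -7/2

x = -7/2, x = 1/2


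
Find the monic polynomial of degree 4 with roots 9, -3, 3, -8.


A monic polynomial with roots 9, -3, 3, -8 is:
p(x) = (x - 9)(x + 3)(x - 3)(x + 8)
After multiplying by (x - 9): x - 9
After multiplying by (x + 3): x^2 - 6x - 27
After multiplying by (x - 3): x^3 - 9x^2 - 9x + 81
After multiplying by (x + 8): x^4 - x^3 - 81x^2 + 9x + 648

x^4 - x^3 - 81x^2 + 9x + 648


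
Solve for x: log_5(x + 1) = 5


Convert to exponential form: x + 1 = 5^5 = 3125
x = 3125 - 1 = 3124
Check: log_5(3124 + 1) = log_5(3125) = log_5(3125) = 5 ✓

x = 3124


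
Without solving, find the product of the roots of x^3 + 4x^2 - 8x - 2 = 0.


By Vieta's formulas for x^3 + bx^2 + cx + d = 0:
  r1 + r2 + r3 = -b/a = -4
  r1*r2 + r1*r3 + r2*r3 = c/a = -8
  r1*r2*r3 = -d/a = 2


Product = 2


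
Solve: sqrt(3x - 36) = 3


Square both sides: 3x - 36 = 3^2 = 9
3x = 9 + 36 = 45
x = 15
Check: sqrt(3*15 - 36) = sqrt(9) = 3 ✓

x = 15


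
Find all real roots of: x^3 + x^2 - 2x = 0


The constant term is 0, so x = 0 is a root. Factor out x:
  x(x^2 + x - 2) = 0
Solve the quadratic x^2 + x - 2 = 0: discriminant = 1^2 - 4(1)(-2) = 1 + 8 = 9.
sqrt(9) = 3, so x = (-1 ± 3)/2: x = 1 or x = -2.

x = -2, x = 0, x = 1


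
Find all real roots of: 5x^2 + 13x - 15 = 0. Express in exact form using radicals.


Using the quadratic formula: x = (-b ± sqrt(b^2 - 4ac)) / (2a)
Here a = 5, b = 13, c = -15
Discriminant = b^2 - 4ac = 13^2 - 4(5)(-15) = 169 + 300 = 469
Since discriminant = 469 > 0, there are two real roots.
x = (-13 ± sqrt(469)) / 10
Numerically: x ≈ 0.8656 or x ≈ -3.4656

x = (-13 + sqrt(469)) / 10 or x = (-13 - sqrt(469)) / 10


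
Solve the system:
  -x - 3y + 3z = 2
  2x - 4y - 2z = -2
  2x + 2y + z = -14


Using Cramer's rule. Expand each determinant along the first row.
D  = (-1)*[(-4)*1 - (-2)*2] - (-3)*[2*1 - (-2)*2] + 3*[2*2 - (-4)*2]
  = (-1)*(0) - (-3)*(6) + 3*(12) = 54
Dx = 2*[(-4)*1 - (-2)*2] - (-3)*[(-2)*1 - (-2)*(-14)] + 3*[(-2)*2 - (-4)*(-14)]
  = 2*(0) - (-3)*(-30) + 3*(-60) = -270
Dy = (-1)*[(-2)*1 - (-2)*(-14)] - 2*[2*1 - (-2)*2] + 3*[2*(-14) - (-2)*2]
  = (-1)*(-30) - 2*(6) + 3*(-24) = -54
Dz = (-1)*[(-4)*(-14) - (-2)*2] - (-3)*[2*(-14) - (-2)*2] + 2*[2*2 - (-4)*2]
  = (-1)*(60) - (-3)*(-24) + 2*(12) = -108
x = Dx/D = -270/54 = -5, y = Dy/D = -54/54 = -1, z = Dz/D = -108/54 = -2
Check eq1: (-1)(-5) + (-3)(-1) + (3)(-2) = 2 = 2 ✓
Check eq2: (2)(-5) + (-4)(-1) + (-2)(-2) = -2 = -2 ✓
Check eq3: (2)(-5) + (2)(-1) + (1)(-2) = -14 = -14 ✓

x = -5, y = -1, z = -2


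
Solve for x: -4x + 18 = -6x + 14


Starting with: -4x + 18 = -6x + 14
Move all x terms to left: (-4 + 6)x = 14 - 18
Simplify: 2x = -4
Divide both sides by 2: x = -2

x = -2


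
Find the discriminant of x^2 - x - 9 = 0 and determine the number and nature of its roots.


For ax^2 + bx + c = 0, discriminant D = b^2 - 4ac
Here a = 1, b = -1, c = -9
D = (-1)^2 - 4(1)(-9) = 1 + 36 = 37

D = 37 > 0 but not a perfect square
The equation has 2 distinct real irrational roots.

Discriminant = 37, 2 distinct real irrational roots


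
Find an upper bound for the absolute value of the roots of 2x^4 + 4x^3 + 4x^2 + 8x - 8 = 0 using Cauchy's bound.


Cauchy's bound: all roots r satisfy |r| <= 1 + max(|a_i/a_n|) for i = 0,...,n-1
where a_n is the leading coefficient.

Coefficients: [2, 4, 4, 8, -8]
Leading coefficient a_n = 2
Ratios |a_i/a_n|: 2, 2, 4, 4
Maximum ratio: 4
Cauchy's bound: |r| <= 1 + 4 = 5

Upper bound = 5


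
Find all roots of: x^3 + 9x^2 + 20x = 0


The constant term is 0, so x = 0 is a root. Factor out x:
  x^2 + 9x + 20 = 0
Solve the quadratic x^2 + 9x + 20 = 0: discriminant = 9^2 - 4(1)(20) = 81 - 80 = 1.
sqrt(1) = 1, so x = (-9 ± 1)/2: x = -4 or x = -5.
Collecting all roots found:

x = -5, x = -4, x = 0


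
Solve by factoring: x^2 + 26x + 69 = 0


We need two numbers that multiply to 69 and add to 26.
Those numbers are 3 and 23 (since 3 * 23 = 69 and 3 + 23 = 26).
So x^2 + 26x + 69 = (x + 3)(x + 23) = 0
Setting each factor to zero: x = -3 or x = -23

x = -23, x = -3


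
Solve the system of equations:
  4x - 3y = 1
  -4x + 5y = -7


Using Cramer's rule:
Determinant D = (4)(5) - (-4)(-3) = 20 - 12 = 8
Dx = (1)(5) - (-7)(-3) = 5 - 21 = -16
Dy = (4)(-7) - (-4)(1) = -28 + 4 = -24
x = Dx/D = -16/8 = -2
y = Dy/D = -24/8 = -3

x = -2, y = -3


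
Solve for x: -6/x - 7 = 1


Subtract -7 from both sides: -6/x = 8
Multiply both sides by x: -6 = 8 * x
Divide by 8: x = -3/4

x = -3/4


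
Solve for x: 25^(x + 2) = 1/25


Express both sides with the same base.
1/25 = 25^(-1)
Since the bases match, equate exponents: x + 2 = -1
So x = -1 - (2) = -3

x = -3


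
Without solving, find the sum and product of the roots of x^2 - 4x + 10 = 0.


By Vieta's formulas for ax^2 + bx + c = 0:
  Sum of roots = -b/a
  Product of roots = c/a

Here a = 1, b = -4, c = 10
Sum = -(-4)/1 = 4
Product = 10/1 = 10

Sum = 4, Product = 10


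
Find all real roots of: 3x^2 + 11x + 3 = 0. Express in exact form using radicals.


Using the quadratic formula: x = (-b ± sqrt(b^2 - 4ac)) / (2a)
Here a = 3, b = 11, c = 3
Discriminant = b^2 - 4ac = 11^2 - 4(3)(3) = 121 - 36 = 85
Since discriminant = 85 > 0, there are two real roots.
x = (-11 ± sqrt(85)) / 6
Numerically: x ≈ -0.2967 or x ≈ -3.3699

x = (-11 + sqrt(85)) / 6 or x = (-11 - sqrt(85)) / 6


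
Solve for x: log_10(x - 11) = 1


Convert to exponential form: x - 11 = 10^1 = 10
x = 10 + 11 = 21
Check: log_10(21 - 11) = log_10(10) = log_10(10) = 1 ✓

x = 21


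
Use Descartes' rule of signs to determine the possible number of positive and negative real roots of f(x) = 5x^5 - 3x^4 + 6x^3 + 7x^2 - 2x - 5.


Descartes' rule of signs:

For positive roots, count sign changes in f(x) = 5x^5 - 3x^4 + 6x^3 + 7x^2 - 2x - 5:
Signs of coefficients: +, -, +, +, -, -
Number of sign changes: 3
Possible positive real roots: 3, 1

For negative roots, examine f(-x) = -5x^5 - 3x^4 - 6x^3 + 7x^2 + 2x - 5:
Signs of coefficients: -, -, -, +, +, -
Number of sign changes: 2
Possible negative real roots: 2, 0

Positive roots: 3 or 1; Negative roots: 2 or 0


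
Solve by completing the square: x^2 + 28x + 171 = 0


Start: x^2 + 28x + 171 = 0
Move constant: x^2 + 28x = -171
Half of 28 is 14, squared is 196
Add 196 to both sides: x^2 + 28x + 196 = 25
(x + 14)^2 = 25
x + 14 = ±5
x = -14 + 5 = -9 or x = -14 - 5 = -19

x = -19, x = -9


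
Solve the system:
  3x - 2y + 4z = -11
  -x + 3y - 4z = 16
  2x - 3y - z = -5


Using Cramer's rule. Expand each determinant along the first row.
D  = 3*[3*(-1) - (-4)*(-3)] - (-2)*[(-1)*(-1) - (-4)*2] + 4*[(-1)*(-3) - 3*2]
  = 3*(-15) - (-2)*(9) + 4*(-3) = -39
Dx = (-11)*[3*(-1) - (-4)*(-3)] - (-2)*[16*(-1) - (-4)*(-5)] + 4*[16*(-3) - 3*(-5)]
  = (-11)*(-15) - (-2)*(-36) + 4*(-33) = -39
Dy = 3*[16*(-1) - (-4)*(-5)] - (-11)*[(-1)*(-1) - (-4)*2] + 4*[(-1)*(-5) - 16*2]
  = 3*(-36) - (-11)*(9) + 4*(-27) = -117
Dz = 3*[3*(-5) - 16*(-3)] - (-2)*[(-1)*(-5) - 16*2] + (-11)*[(-1)*(-3) - 3*2]
  = 3*(33) - (-2)*(-27) + (-11)*(-3) = 78
x = Dx/D = -39/-39 = 1, y = Dy/D = -117/-39 = 3, z = Dz/D = 78/-39 = -2
Check eq1: (3)(1) + (-2)(3) + (4)(-2) = -11 = -11 ✓
Check eq2: (-1)(1) + (3)(3) + (-4)(-2) = 16 = 16 ✓
Check eq3: (2)(1) + (-3)(3) + (-1)(-2) = -5 = -5 ✓

x = 1, y = 3, z = -2


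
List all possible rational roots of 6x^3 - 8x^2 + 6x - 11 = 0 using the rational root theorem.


Rational root theorem: possible roots are ±p/q where:
  p divides the constant term (-11): p ∈ {1, 11}
  q divides the leading coefficient (6): q ∈ {1, 2, 3, 6}

All possible rational roots: -11, -11/2, -11/3, -11/6, -1, -1/2, -1/3, -1/6, 1/6, 1/3, 1/2, 1, 11/6, 11/3, 11/2, 11

-11, -11/2, -11/3, -11/6, -1, -1/2, -1/3, -1/6, 1/6, 1/3, 1/2, 1, 11/6, 11/3, 11/2, 11


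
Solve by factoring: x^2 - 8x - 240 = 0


We need two numbers that multiply to -240 and add to -8.
Those numbers are -20 and 12 (since (-20) * 12 = -240 and (-20) + 12 = -8).
So x^2 - 8x - 240 = (x - 20)(x + 12) = 0
Setting each factor to zero: x = 20 or x = -12

x = -12, x = 20


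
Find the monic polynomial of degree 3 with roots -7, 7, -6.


A monic polynomial with roots -7, 7, -6 is:
p(x) = (x + 7)(x - 7)(x + 6)
After multiplying by (x + 7): x + 7
After multiplying by (x - 7): x^2 - 49
After multiplying by (x + 6): x^3 + 6x^2 - 49x - 294

x^3 + 6x^2 - 49x - 294


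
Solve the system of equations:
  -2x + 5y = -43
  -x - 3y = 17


Using Cramer's rule:
Determinant D = (-2)(-3) - (-1)(5) = 6 + 5 = 11
Dx = (-43)(-3) - (17)(5) = 129 - 85 = 44
Dy = (-2)(17) - (-1)(-43) = -34 - 43 = -77
x = Dx/D = 44/11 = 4
y = Dy/D = -77/11 = -7

x = 4, y = -7


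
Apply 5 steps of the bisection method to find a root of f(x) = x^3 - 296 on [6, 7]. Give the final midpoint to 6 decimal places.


f(x) = x^3 - 296
f(6) = -80 < 0
f(7) = 47 > 0

Step 1: midpoint = (6.000000 + 7.000000)/2 = 6.500000
  f(6.500000) = -21.375000
  f(mid) < 0, so root is in [6.500000, 7.000000]

Step 2: midpoint = (6.500000 + 7.000000)/2 = 6.750000
  f(6.750000) = 11.546875
  f(mid) > 0, so root is in [6.500000, 6.750000]

Step 3: midpoint = (6.500000 + 6.750000)/2 = 6.625000
  f(6.625000) = -5.224609
  f(mid) < 0, so root is in [6.625000, 6.750000]

Step 4: midpoint = (6.625000 + 6.750000)/2 = 6.687500
  f(6.687500) = 3.082764
  f(mid) > 0, so root is in [6.625000, 6.687500]

Step 5: midpoint = (6.625000 + 6.687500)/2 = 6.656250
  f(6.656250) = -1.090424
  f(mid) < 0, so root is in [6.656250, 6.687500]

midpoint = 6.656250


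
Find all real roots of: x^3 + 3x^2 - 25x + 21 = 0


Let p(x) = x^3 + 3x^2 - 25x + 21. By the rational root theorem (leading coefficient 1), any rational root is an integer divisor of 21: try ±1, ±2, ... in turn.
Test x = 1: value = 0 ✓, so (x - 1) is a factor.
Synthetic division by (x - 1): bring down 1; 1(1) + 3 = 4; 4(1) - 25 = -21; (-21)(1) + 21 = 0 → quotient x^2 + 4x - 21, remainder 0.
Solve the quadratic x^2 + 4x - 21 = 0: discriminant = 4^2 - 4(1)(-21) = 16 + 84 = 100.
sqrt(100) = 10, so x = (-4 ± 10)/2: x = 3 or x = -7.

x = -7, x = 1, x = 3


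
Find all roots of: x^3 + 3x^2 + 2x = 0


The constant term is 0, so x = 0 is a root. Factor out x:
  x^2 + 3x + 2 = 0
Solve the quadratic x^2 + 3x + 2 = 0: discriminant = 3^2 - 4(1)(2) = 9 - 8 = 1.
sqrt(1) = 1, so x = (-3 ± 1)/2: x = -1 or x = -2.
Collecting all roots found:

x = -2, x = -1, x = 0


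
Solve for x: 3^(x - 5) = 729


Express both sides with the same base.
729 = 3^6
Since the bases match, equate exponents: x - 5 = 6
So x = 6 - (-5) = 11

x = 11


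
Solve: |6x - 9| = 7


An absolute value equation |expr| = 7 gives two cases:
Case 1: 6x - 9 = 7
  6x = 16, so x = 8/3
Case 2: 6x - 9 = -7
  6x = 2, so x = 1/3

x = 1/3, x = 8/3


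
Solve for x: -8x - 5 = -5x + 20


Starting with: -8x - 5 = -5x + 20
Move all x terms to left: (-8 + 5)x = 20 + 5
Simplify: -3x = 25
Divide both sides by -3: x = -25/3

x = -25/3


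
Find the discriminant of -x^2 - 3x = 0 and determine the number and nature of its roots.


For ax^2 + bx + c = 0, discriminant D = b^2 - 4ac
Here a = -1, b = -3, c = 0
D = (-3)^2 - 4(-1)(0) = 9 - 0 = 9

D = 9 > 0 and is a perfect square (sqrt = 3)
The equation has 2 distinct real rational roots.

Discriminant = 9, 2 distinct real rational roots


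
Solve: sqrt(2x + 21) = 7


Square both sides: 2x + 21 = 7^2 = 49
2x = 49 - 21 = 28
x = 14
Check: sqrt(2*14 + 21) = sqrt(49) = 7 ✓

x = 14


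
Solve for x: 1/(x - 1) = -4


Multiply both sides by (x - 1): 1 = -4(x - 1)
Distribute: 1 = -4x + 4
-4x = 1 - 4 = -3
x = 3/4

x = 3/4


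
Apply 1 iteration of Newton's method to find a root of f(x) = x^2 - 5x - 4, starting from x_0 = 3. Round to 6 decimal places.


Newton's method: x_(n+1) = x_n - f(x_n)/f'(x_n)
f(x) = x^2 - 5x - 4
f'(x) = 2x - 5

Iteration 1:
  f(3.000000) = -10.000000
  f'(3.000000) = 1.000000
  x_1 = 3.000000 - (-10.000000)/(1.000000) = 13.000000

x_1 = 13.000000


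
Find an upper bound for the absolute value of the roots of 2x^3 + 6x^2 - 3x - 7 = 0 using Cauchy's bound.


Cauchy's bound: all roots r satisfy |r| <= 1 + max(|a_i/a_n|) for i = 0,...,n-1
where a_n is the leading coefficient.

Coefficients: [2, 6, -3, -7]
Leading coefficient a_n = 2
Ratios |a_i/a_n|: 3, 3/2, 7/2
Maximum ratio: 7/2
Cauchy's bound: |r| <= 1 + 7/2 = 9/2

Upper bound = 9/2


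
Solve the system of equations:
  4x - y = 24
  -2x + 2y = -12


Using Cramer's rule:
Determinant D = (4)(2) - (-2)(-1) = 8 - 2 = 6
Dx = (24)(2) - (-12)(-1) = 48 - 12 = 36
Dy = (4)(-12) - (-2)(24) = -48 + 48 = 0
x = Dx/D = 36/6 = 6
y = Dy/D = 0/6 = 0

x = 6, y = 0


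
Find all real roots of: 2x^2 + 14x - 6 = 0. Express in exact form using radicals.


Using the quadratic formula: x = (-b ± sqrt(b^2 - 4ac)) / (2a)
Here a = 2, b = 14, c = -6
Discriminant = b^2 - 4ac = 14^2 - 4(2)(-6) = 196 + 48 = 244
Since discriminant = 244 > 0, there are two real roots.
x = (-14 ± 2*sqrt(61)) / 4
Simplifying: x = (-7 ± sqrt(61)) / 2
Numerically: x ≈ 0.4051 or x ≈ -7.4051

x = (-7 + sqrt(61)) / 2 or x = (-7 - sqrt(61)) / 2


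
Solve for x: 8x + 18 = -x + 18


Starting with: 8x + 18 = -x + 18
Move all x terms to left: (8 + 1)x = 18 - 18
Simplify: 9x = 0
Divide both sides by 9: x = 0

x = 0


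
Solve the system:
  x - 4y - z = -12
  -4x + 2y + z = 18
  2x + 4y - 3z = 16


Using Cramer's rule. Expand each determinant along the first row.
D  = 1*[2*(-3) - 1*4] - (-4)*[(-4)*(-3) - 1*2] + (-1)*[(-4)*4 - 2*2]
  = 1*(-10) - (-4)*(10) + (-1)*(-20) = 50
Dx = (-12)*[2*(-3) - 1*4] - (-4)*[18*(-3) - 1*16] + (-1)*[18*4 - 2*16]
  = (-12)*(-10) - (-4)*(-70) + (-1)*(40) = -200
Dy = 1*[18*(-3) - 1*16] - (-12)*[(-4)*(-3) - 1*2] + (-1)*[(-4)*16 - 18*2]
  = 1*(-70) - (-12)*(10) + (-1)*(-100) = 150
Dz = 1*[2*16 - 18*4] - (-4)*[(-4)*16 - 18*2] + (-12)*[(-4)*4 - 2*2]
  = 1*(-40) - (-4)*(-100) + (-12)*(-20) = -200
x = Dx/D = -200/50 = -4, y = Dy/D = 150/50 = 3, z = Dz/D = -200/50 = -4
Check eq1: (1)(-4) + (-4)(3) + (-1)(-4) = -12 = -12 ✓
Check eq2: (-4)(-4) + (2)(3) + (1)(-4) = 18 = 18 ✓
Check eq3: (2)(-4) + (4)(3) + (-3)(-4) = 16 = 16 ✓

x = -4, y = 3, z = -4


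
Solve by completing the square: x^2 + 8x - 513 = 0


Start: x^2 + 8x - 513 = 0
Move constant: x^2 + 8x = 513
Half of 8 is 4, squared is 16
Add 16 to both sides: x^2 + 8x + 16 = 529
(x + 4)^2 = 529
x + 4 = ±23
x = -4 + 23 = 19 or x = -4 - 23 = -27

x = -27, x = 19


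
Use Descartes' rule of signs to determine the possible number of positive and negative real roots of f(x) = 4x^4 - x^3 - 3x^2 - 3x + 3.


Descartes' rule of signs:

For positive roots, count sign changes in f(x) = 4x^4 - x^3 - 3x^2 - 3x + 3:
Signs of coefficients: +, -, -, -, +
Number of sign changes: 2
Possible positive real roots: 2, 0

For negative roots, examine f(-x) = 4x^4 + x^3 - 3x^2 + 3x + 3:
Signs of coefficients: +, +, -, +, +
Number of sign changes: 2
Possible negative real roots: 2, 0

Positive roots: 2 or 0; Negative roots: 2 or 0


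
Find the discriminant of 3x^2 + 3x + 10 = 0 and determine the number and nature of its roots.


For ax^2 + bx + c = 0, discriminant D = b^2 - 4ac
Here a = 3, b = 3, c = 10
D = (3)^2 - 4(3)(10) = 9 - 120 = -111

D = -111 < 0
The equation has no real roots (2 complex conjugate roots).

Discriminant = -111, no real roots (2 complex conjugate roots)


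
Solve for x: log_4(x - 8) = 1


Convert to exponential form: x - 8 = 4^1 = 4
x = 4 + 8 = 12
Check: log_4(12 - 8) = log_4(4) = log_4(4) = 1 ✓

x = 12


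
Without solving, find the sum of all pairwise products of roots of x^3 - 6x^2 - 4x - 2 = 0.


By Vieta's formulas for x^3 + bx^2 + cx + d = 0:
  r1 + r2 + r3 = -b/a = 6
  r1*r2 + r1*r3 + r2*r3 = c/a = -4
  r1*r2*r3 = -d/a = 2


Sum of pairwise products = -4


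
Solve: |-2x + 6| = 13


An absolute value equation |expr| = 13 gives two cases:
Case 1: -2x + 6 = 13
  -2x = 7, so x = -7/2
Case 2: -2x + 6 = -13
  -2x = -19, so x = 19/2

x = -7/2, x = 19/2


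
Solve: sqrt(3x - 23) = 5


Square both sides: 3x - 23 = 5^2 = 25
3x = 25 + 23 = 48
x = 16
Check: sqrt(3*16 - 23) = sqrt(25) = 5 ✓

x = 16


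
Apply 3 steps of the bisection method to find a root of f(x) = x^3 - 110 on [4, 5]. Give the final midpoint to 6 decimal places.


f(x) = x^3 - 110
f(4) = -46 < 0
f(5) = 15 > 0

Step 1: midpoint = (4.000000 + 5.000000)/2 = 4.500000
  f(4.500000) = -18.875000
  f(mid) < 0, so root is in [4.500000, 5.000000]

Step 2: midpoint = (4.500000 + 5.000000)/2 = 4.750000
  f(4.750000) = -2.828125
  f(mid) < 0, so root is in [4.750000, 5.000000]

Step 3: midpoint = (4.750000 + 5.000000)/2 = 4.875000
  f(4.875000) = 5.857422
  f(mid) > 0, so root is in [4.750000, 4.875000]

midpoint = 4.875000


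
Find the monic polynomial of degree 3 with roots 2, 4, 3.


A monic polynomial with roots 2, 4, 3 is:
p(x) = (x - 2)(x - 4)(x - 3)
After multiplying by (x - 2): x - 2
After multiplying by (x - 4): x^2 - 6x + 8
After multiplying by (x - 3): x^3 - 9x^2 + 26x - 24

x^3 - 9x^2 + 26x - 24


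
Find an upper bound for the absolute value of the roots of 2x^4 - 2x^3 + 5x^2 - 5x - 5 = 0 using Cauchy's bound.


Cauchy's bound: all roots r satisfy |r| <= 1 + max(|a_i/a_n|) for i = 0,...,n-1
where a_n is the leading coefficient.

Coefficients: [2, -2, 5, -5, -5]
Leading coefficient a_n = 2
Ratios |a_i/a_n|: 1, 5/2, 5/2, 5/2
Maximum ratio: 5/2
Cauchy's bound: |r| <= 1 + 5/2 = 7/2

Upper bound = 7/2


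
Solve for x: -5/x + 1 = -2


Subtract 1 from both sides: -5/x = -3
Multiply both sides by x: -5 = -3 * x
Divide by -3: x = 5/3

x = 5/3


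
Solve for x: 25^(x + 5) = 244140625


Express both sides with the same base.
244140625 = 25^6
Since the bases match, equate exponents: x + 5 = 6
So x = 6 - (5) = 1

x = 1


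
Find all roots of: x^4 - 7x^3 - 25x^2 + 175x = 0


The constant term is 0, so x = 0 is a root. Factor out x:
  x^3 - 7x^2 - 25x + 175 = 0
Let p(x) = x^3 - 7x^2 - 25x + 175. By the rational root theorem (leading coefficient 1), any rational root is an integer divisor of 175: try ±1, ±2, ... in turn.
Test x = 1: value = 144 ≠ 0.
Test x = -1: value = 192 ≠ 0.
Test x = 5: value = 0 ✓, so (x - 5) is a factor.
Synthetic division by (x - 5): bring down 1; 1(5) - 7 = -2; (-2)(5) - 25 = -35; (-35)(5) + 175 = 0 → quotient x^2 - 2x - 35, remainder 0.
Solve the quadratic x^2 - 2x - 35 = 0: discriminant = (-2)^2 - 4(1)(-35) = 4 + 140 = 144.
sqrt(144) = 12, so x = (2 ± 12)/2: x = 7 or x = -5.
Collecting all roots found:

x = -5, x = 0, x = 5, x = 7


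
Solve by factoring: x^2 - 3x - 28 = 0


We need two numbers that multiply to -28 and add to -3.
Those numbers are 4 and -7 (since 4 * (-7) = -28 and 4 + (-7) = -3).
So x^2 - 3x - 28 = (x + 4)(x - 7) = 0
Setting each factor to zero: x = -4 or x = 7

x = -4, x = 7


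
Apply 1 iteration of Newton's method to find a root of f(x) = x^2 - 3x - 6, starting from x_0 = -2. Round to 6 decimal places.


Newton's method: x_(n+1) = x_n - f(x_n)/f'(x_n)
f(x) = x^2 - 3x - 6
f'(x) = 2x - 3

Iteration 1:
  f(-2.000000) = 4.000000
  f'(-2.000000) = -7.000000
  x_1 = -2.000000 - (4.000000)/(-7.000000) = -1.428571

x_1 = -1.428571


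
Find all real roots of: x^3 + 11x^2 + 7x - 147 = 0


Let p(x) = x^3 + 11x^2 + 7x - 147. By the rational root theorem (leading coefficient 1), any rational root is an integer divisor of 147: try ±1, ±2, ... in turn.
Test x = 1: value = -128 ≠ 0.
Test x = -1: value = -144 ≠ 0.
Test x = 3: value = 0 ✓, so (x - 3) is a factor.
Synthetic division by (x - 3): bring down 1; 1(3) + 11 = 14; 14(3) + 7 = 49; 49(3) - 147 = 0 → quotient x^2 + 14x + 49, remainder 0.
Solve the quadratic x^2 + 14x + 49 = 0: discriminant = 14^2 - 4(1)(49) = 196 - 196 = 0.
Discriminant = 0, so a double root: x = -14/2 = -7.

x = -7 (multiplicity 2), x = 3


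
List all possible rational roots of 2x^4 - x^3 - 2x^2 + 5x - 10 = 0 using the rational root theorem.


Rational root theorem: possible roots are ±p/q where:
  p divides the constant term (-10): p ∈ {1, 2, 5, 10}
  q divides the leading coefficient (2): q ∈ {1, 2}

All possible rational roots: -10, -5, -5/2, -2, -1, -1/2, 1/2, 1, 2, 5/2, 5, 10

-10, -5, -5/2, -2, -1, -1/2, 1/2, 1, 2, 5/2, 5, 10


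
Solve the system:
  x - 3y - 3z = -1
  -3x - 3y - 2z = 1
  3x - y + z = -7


Using Cramer's rule. Expand each determinant along the first row.
D  = 1*[(-3)*1 - (-2)*(-1)] - (-3)*[(-3)*1 - (-2)*3] + (-3)*[(-3)*(-1) - (-3)*3]
  = 1*(-5) - (-3)*(3) + (-3)*(12) = -32
Dx = (-1)*[(-3)*1 - (-2)*(-1)] - (-3)*[1*1 - (-2)*(-7)] + (-3)*[1*(-1) - (-3)*(-7)]
  = (-1)*(-5) - (-3)*(-13) + (-3)*(-22) = 32
Dy = 1*[1*1 - (-2)*(-7)] - (-1)*[(-3)*1 - (-2)*3] + (-3)*[(-3)*(-7) - 1*3]
  = 1*(-13) - (-1)*(3) + (-3)*(18) = -64
Dz = 1*[(-3)*(-7) - 1*(-1)] - (-3)*[(-3)*(-7) - 1*3] + (-1)*[(-3)*(-1) - (-3)*3]
  = 1*(22) - (-3)*(18) + (-1)*(12) = 64
x = Dx/D = 32/-32 = -1, y = Dy/D = -64/-32 = 2, z = Dz/D = 64/-32 = -2
Check eq1: (1)(-1) + (-3)(2) + (-3)(-2) = -1 = -1 ✓
Check eq2: (-3)(-1) + (-3)(2) + (-2)(-2) = 1 = 1 ✓
Check eq3: (3)(-1) + (-1)(2) + (1)(-2) = -7 = -7 ✓

x = -1, y = 2, z = -2


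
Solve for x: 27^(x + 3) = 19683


Express both sides with the same base.
19683 = 27^3
Since the bases match, equate exponents: x + 3 = 3
So x = 3 - (3) = 0

x = 0


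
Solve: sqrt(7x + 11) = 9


Square both sides: 7x + 11 = 9^2 = 81
7x = 81 - 11 = 70
x = 10
Check: sqrt(7*10 + 11) = sqrt(81) = 9 ✓

x = 10


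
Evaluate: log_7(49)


We need the exponent such that 7^? = 49
7^2 = 49
Therefore log_7(49) = 2

2


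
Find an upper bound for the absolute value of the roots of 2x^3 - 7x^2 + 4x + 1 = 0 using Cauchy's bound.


Cauchy's bound: all roots r satisfy |r| <= 1 + max(|a_i/a_n|) for i = 0,...,n-1
where a_n is the leading coefficient.

Coefficients: [2, -7, 4, 1]
Leading coefficient a_n = 2
Ratios |a_i/a_n|: 7/2, 2, 1/2
Maximum ratio: 7/2
Cauchy's bound: |r| <= 1 + 7/2 = 9/2

Upper bound = 9/2


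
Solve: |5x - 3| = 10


An absolute value equation |expr| = 10 gives two cases:
Case 1: 5x - 3 = 10
  5x = 13, so x = 13/5
Case 2: 5x - 3 = -10
  5x = -7, so x = -7/5

x = -7/5, x = 13/5


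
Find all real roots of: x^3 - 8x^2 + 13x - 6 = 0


Let p(x) = x^3 - 8x^2 + 13x - 6. By the rational root theorem (leading coefficient 1), any rational root is an integer divisor of 6: try ±1, ±2, ... in turn.
Test x = 1: value = 0 ✓, so (x - 1) is a factor.
Synthetic division by (x - 1): bring down 1; 1(1) - 8 = -7; (-7)(1) + 13 = 6; 6(1) - 6 = 0 → quotient x^2 - 7x + 6, remainder 0.
Solve the quadratic x^2 - 7x + 6 = 0: discriminant = (-7)^2 - 4(1)(6) = 49 - 24 = 25.
sqrt(25) = 5, so x = (7 ± 5)/2: x = 6 or x = 1.

x = 1 (multiplicity 2), x = 6


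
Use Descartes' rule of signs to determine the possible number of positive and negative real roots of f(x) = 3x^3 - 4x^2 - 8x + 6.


Descartes' rule of signs:

For positive roots, count sign changes in f(x) = 3x^3 - 4x^2 - 8x + 6:
Signs of coefficients: +, -, -, +
Number of sign changes: 2
Possible positive real roots: 2, 0

For negative roots, examine f(-x) = -3x^3 - 4x^2 + 8x + 6:
Signs of coefficients: -, -, +, +
Number of sign changes: 1
Possible negative real roots: 1

Positive roots: 2 or 0; Negative roots: 1


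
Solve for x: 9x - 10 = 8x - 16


Starting with: 9x - 10 = 8x - 16
Move all x terms to left: (9 - 8)x = -16 + 10
Simplify: x = -6
Divide both sides by 1: x = -6

x = -6


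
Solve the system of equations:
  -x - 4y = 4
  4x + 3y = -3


Using Cramer's rule:
Determinant D = (-1)(3) - (4)(-4) = -3 + 16 = 13
Dx = (4)(3) - (-3)(-4) = 12 - 12 = 0
Dy = (-1)(-3) - (4)(4) = 3 - 16 = -13
x = Dx/D = 0/13 = 0
y = Dy/D = -13/13 = -1

x = 0, y = -1


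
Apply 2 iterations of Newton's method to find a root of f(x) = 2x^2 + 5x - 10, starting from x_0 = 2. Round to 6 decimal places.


Newton's method: x_(n+1) = x_n - f(x_n)/f'(x_n)
f(x) = 2x^2 + 5x - 10
f'(x) = 4x + 5

Iteration 1:
  f(2.000000) = 8.000000
  f'(2.000000) = 13.000000
  x_1 = 2.000000 - (8.000000)/(13.000000) = 1.384615

Iteration 2:
  f(1.384615) = 0.757396
  f'(1.384615) = 10.538462
  x_2 = 1.384615 - (0.757396)/(10.538462) = 1.312746

x_2 = 1.312746


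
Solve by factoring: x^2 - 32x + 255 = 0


We need two numbers that multiply to 255 and add to -32.
Those numbers are -17 and -15 (since (-17) * (-15) = 255 and (-17) + (-15) = -32).
So x^2 - 32x + 255 = (x - 17)(x - 15) = 0
Setting each factor to zero: x = 17 or x = 15

x = 15, x = 17


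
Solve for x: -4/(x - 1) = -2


Multiply both sides by (x - 1): -4 = -2(x - 1)
Distribute: -4 = -2x + 2
-2x = -4 - 2 = -6
x = 3

x = 3


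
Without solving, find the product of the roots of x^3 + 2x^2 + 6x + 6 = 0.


By Vieta's formulas for x^3 + bx^2 + cx + d = 0:
  r1 + r2 + r3 = -b/a = -2
  r1*r2 + r1*r3 + r2*r3 = c/a = 6
  r1*r2*r3 = -d/a = -6


Product = -6


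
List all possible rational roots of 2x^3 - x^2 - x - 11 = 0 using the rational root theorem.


Rational root theorem: possible roots are ±p/q where:
  p divides the constant term (-11): p ∈ {1, 11}
  q divides the leading coefficient (2): q ∈ {1, 2}

All possible rational roots: -11, -11/2, -1, -1/2, 1/2, 1, 11/2, 11

-11, -11/2, -1, -1/2, 1/2, 1, 11/2, 11


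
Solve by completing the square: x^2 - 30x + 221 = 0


Start: x^2 - 30x + 221 = 0
Move constant: x^2 - 30x = -221
Half of -30 is -15, squared is 225
Add 225 to both sides: x^2 - 30x + 225 = 4
(x - 15)^2 = 4
x - 15 = ±2
x = 15 + 2 = 17 or x = 15 - 2 = 13

x = 13, x = 17


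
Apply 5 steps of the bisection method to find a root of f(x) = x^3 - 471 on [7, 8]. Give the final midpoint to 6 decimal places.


f(x) = x^3 - 471
f(7) = -128 < 0
f(8) = 41 > 0

Step 1: midpoint = (7.000000 + 8.000000)/2 = 7.500000
  f(7.500000) = -49.125000
  f(mid) < 0, so root is in [7.500000, 8.000000]

Step 2: midpoint = (7.500000 + 8.000000)/2 = 7.750000
  f(7.750000) = -5.515625
  f(mid) < 0, so root is in [7.750000, 8.000000]

Step 3: midpoint = (7.750000 + 8.000000)/2 = 7.875000
  f(7.875000) = 17.373047
  f(mid) > 0, so root is in [7.750000, 7.875000]

Step 4: midpoint = (7.750000 + 7.875000)/2 = 7.812500
  f(7.812500) = 5.837158
  f(mid) > 0, so root is in [7.750000, 7.812500]

Step 5: midpoint = (7.750000 + 7.812500)/2 = 7.781250
  f(7.781250) = 0.137970
  f(mid) > 0, so root is in [7.750000, 7.781250]

midpoint = 7.781250


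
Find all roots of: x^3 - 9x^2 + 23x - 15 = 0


Let p(x) = x^3 - 9x^2 + 23x - 15. By the rational root theorem (leading coefficient 1), any rational root is an integer divisor of 15: try ±1, ±2, ... in turn.
Test x = 1: value = 0 ✓, so (x - 1) is a factor.
Synthetic division by (x - 1): bring down 1; 1(1) - 9 = -8; (-8)(1) + 23 = 15; 15(1) - 15 = 0 → quotient x^2 - 8x + 15, remainder 0.
Solve the quadratic x^2 - 8x + 15 = 0: discriminant = (-8)^2 - 4(1)(15) = 64 - 60 = 4.
sqrt(4) = 2, so x = (8 ± 2)/2: x = 5 or x = 3.
Collecting all roots found:

x = 1, x = 3, x = 5


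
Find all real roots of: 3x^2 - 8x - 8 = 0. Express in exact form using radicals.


Using the quadratic formula: x = (-b ± sqrt(b^2 - 4ac)) / (2a)
Here a = 3, b = -8, c = -8
Discriminant = b^2 - 4ac = (-8)^2 - 4(3)(-8) = 64 + 96 = 160
Since discriminant = 160 > 0, there are two real roots.
x = (8 ± 4*sqrt(10)) / 6
Simplifying: x = (4 ± 2*sqrt(10)) / 3
Numerically: x ≈ 3.4415 or x ≈ -0.7749

x = (4 + 2*sqrt(10)) / 3 or x = (4 - 2*sqrt(10)) / 3


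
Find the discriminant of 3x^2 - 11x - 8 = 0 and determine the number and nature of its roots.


For ax^2 + bx + c = 0, discriminant D = b^2 - 4ac
Here a = 3, b = -11, c = -8
D = (-11)^2 - 4(3)(-8) = 121 + 96 = 217

D = 217 > 0 but not a perfect square
The equation has 2 distinct real irrational roots.

Discriminant = 217, 2 distinct real irrational roots


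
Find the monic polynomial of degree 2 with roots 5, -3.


A monic polynomial with roots 5, -3 is:
p(x) = (x - 5)(x + 3)
After multiplying by (x - 5): x - 5
After multiplying by (x + 3): x^2 - 2x - 15

x^2 - 2x - 15


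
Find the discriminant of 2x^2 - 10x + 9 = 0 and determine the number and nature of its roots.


For ax^2 + bx + c = 0, discriminant D = b^2 - 4ac
Here a = 2, b = -10, c = 9
D = (-10)^2 - 4(2)(9) = 100 - 72 = 28

D = 28 > 0 but not a perfect square
The equation has 2 distinct real irrational roots.

Discriminant = 28, 2 distinct real irrational roots


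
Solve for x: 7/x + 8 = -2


Subtract 8 from both sides: 7/x = -10
Multiply both sides by x: 7 = -10 * x
Divide by -10: x = -7/10

x = -7/10
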